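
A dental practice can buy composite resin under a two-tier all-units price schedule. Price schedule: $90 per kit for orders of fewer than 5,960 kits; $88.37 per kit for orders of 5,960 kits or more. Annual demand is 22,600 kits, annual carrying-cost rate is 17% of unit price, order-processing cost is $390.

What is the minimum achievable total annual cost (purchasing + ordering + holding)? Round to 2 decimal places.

H₁ = 17%×$90 = $15.3000;  H₂ = 17%×$88.37 = $15.0229
EOQ₁ = √(2×22,600×390/15.3000) = 1,073.39  (< 5,960, feasible at tier 1)
EOQ₂ = √(2×22,600×390/15.0229) = 1,083.24  (< 5,960 → use Q = 5,960 at tier-2 price)
TC(tier 1 (EOQ₁), Q≈1,073.4) = $2,050,422.80
TC(tier 2, Q≈5,960.0) = $2,043,409.10
Minimum at tier 2: $2,043,409.10

$2,043,409.10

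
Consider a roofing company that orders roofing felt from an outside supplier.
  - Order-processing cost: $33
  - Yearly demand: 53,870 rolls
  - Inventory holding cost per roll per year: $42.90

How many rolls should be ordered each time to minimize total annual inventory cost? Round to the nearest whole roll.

288 rolls

Optimal lot size Q* = (2 × 53,870 × $33 / $42.9)^½ ≈ 287.88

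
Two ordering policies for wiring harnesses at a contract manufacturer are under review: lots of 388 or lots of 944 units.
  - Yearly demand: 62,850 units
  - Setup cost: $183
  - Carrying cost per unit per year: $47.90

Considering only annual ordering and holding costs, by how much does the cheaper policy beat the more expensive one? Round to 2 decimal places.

Annual cost at Q: ordering D·S/Q plus holding Q·H/2.
TC(388) = (62,850/388)×183 + (388/2)×47.9 = $38,935.77
TC(944) = (62,850/944)×183 + (944/2)×47.9 = $34,792.65
Lots of 944 are cheaper by $4,143.12.

$4,143.12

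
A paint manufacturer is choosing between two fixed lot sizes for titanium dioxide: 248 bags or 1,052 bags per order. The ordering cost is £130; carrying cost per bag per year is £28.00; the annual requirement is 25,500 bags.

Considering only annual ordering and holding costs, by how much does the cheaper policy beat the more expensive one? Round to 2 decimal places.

TC(Q) = (D/Q)S + (Q/2)H
TC(248) = (25,500/248)×130 + (248/2)×28 = £16,838.94
TC(1,052) = (25,500/1,052)×130 + (1,052/2)×28 = £17,879.14
Cheaper: Q = 248.  Difference = £1,040.21

£1,040.21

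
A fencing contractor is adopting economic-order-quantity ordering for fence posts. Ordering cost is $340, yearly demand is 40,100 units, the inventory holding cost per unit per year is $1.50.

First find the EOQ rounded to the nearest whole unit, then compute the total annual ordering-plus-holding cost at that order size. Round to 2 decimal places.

$6,395.47

2DS/H = 2·40,100·340/1.5 = 18,178,666.67
EOQ = √18,178,666.67 ≈ 4,263.64 → Q = 4,264 units
Annual ordering cost = (D/Q)·S = (40,100/4,264) × 340 = $3,197.47
Annual holding cost  = (Q/2)·H = (4,264/2) × 1.5 = $3,198.00
Total = $3,197.47 + $3,198.00 = $6,395.47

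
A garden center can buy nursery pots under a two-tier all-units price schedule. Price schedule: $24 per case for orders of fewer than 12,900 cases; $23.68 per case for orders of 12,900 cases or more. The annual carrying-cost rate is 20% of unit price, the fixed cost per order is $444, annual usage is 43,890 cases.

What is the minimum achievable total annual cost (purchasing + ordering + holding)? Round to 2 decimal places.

$1,067,037.60

H₁ = 20%×$24 = $4.8000;  H₂ = 20%×$23.68 = $4.7360
EOQ₁ = √(2×43,890×444/4.8000) = 2,849.50  (< 12,900, feasible at tier 1)
EOQ₂ = √(2×43,890×444/4.7360) = 2,868.69  (< 12,900 → use Q = 12,900 at tier-2 price)
TC(tier 1 (EOQ₁), Q≈2,849.5) = $1,067,037.60
TC(tier 2, Q≈12,900.0) = $1,071,373.03
Minimum at tier 1 (EOQ₁): $1,067,037.60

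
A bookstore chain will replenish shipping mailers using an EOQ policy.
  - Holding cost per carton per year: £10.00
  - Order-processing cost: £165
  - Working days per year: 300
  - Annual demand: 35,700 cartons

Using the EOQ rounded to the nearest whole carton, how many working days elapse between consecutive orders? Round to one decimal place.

Optimal lot size Q* = (2 × 35,700 × £165 / £10)^½ ≈ 1,085.40 → Q = 1,085 cartons
T = Q/D × 300 days = 1,085/35,700 × 300 = 9.118 days

9.1 days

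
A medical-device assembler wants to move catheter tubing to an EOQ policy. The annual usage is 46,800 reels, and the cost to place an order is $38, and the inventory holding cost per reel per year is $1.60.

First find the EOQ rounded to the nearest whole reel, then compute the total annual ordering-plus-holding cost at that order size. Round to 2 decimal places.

EOQ = √(2DS/H) = √(2 × 46,800 × 38 / 1.6)
    = √(2,223,000.00) ≈ 1,490.97 → Q = 1,491 reels
Ordering: D/Q × S = 46,800/1,491 × $38 = $1,192.76
Holding:  Q/2 × H = 1,491/2 × $1.6 = $1,192.80
Total = $1,192.76 + $1,192.80 = $2,385.56

$2,385.56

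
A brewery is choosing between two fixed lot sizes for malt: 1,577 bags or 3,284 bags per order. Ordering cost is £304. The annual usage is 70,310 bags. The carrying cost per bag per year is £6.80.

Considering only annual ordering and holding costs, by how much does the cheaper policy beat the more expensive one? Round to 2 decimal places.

£1,241.34

Annual cost at Q: ordering D·S/Q plus holding Q·H/2.
TC(1,577) = (70,310/1,577)×304 + (1,577/2)×6.8 = £18,915.53
TC(3,284) = (70,310/3,284)×304 + (3,284/2)×6.8 = £17,674.20
|ΔTC| = |£18,915.53 − £17,674.20| = £1,241.34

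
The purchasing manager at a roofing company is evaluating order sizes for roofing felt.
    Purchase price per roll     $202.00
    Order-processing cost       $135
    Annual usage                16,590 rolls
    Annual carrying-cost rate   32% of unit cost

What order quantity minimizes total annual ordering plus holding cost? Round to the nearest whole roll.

263 rolls

H = i·C = 0.32 × $202 = $64.6400 per roll-year
Optimal lot size Q* = (2 × 16,590 × $135 / $64.64)^½ ≈ 263.24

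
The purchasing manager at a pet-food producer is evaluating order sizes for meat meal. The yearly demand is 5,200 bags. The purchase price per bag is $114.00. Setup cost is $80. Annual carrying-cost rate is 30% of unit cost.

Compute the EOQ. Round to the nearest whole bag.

156 bags

Holding cost per bag per year: H = 30% × $114 = $34.2000
EOQ = √(2DS/H) = √(2 × 5,200 × 80 / 34.2)
    = √(24,327.49) ≈ 155.97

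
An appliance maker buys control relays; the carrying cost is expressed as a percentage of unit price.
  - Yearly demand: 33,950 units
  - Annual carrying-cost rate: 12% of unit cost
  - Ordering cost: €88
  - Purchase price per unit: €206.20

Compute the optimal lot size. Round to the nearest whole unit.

Carrying cost H = €206.2 × 12% = €24.7440/unit/yr
Optimal lot size Q* = (2 × 33,950 × €88 / €24.744)^½ ≈ 491.41

491 units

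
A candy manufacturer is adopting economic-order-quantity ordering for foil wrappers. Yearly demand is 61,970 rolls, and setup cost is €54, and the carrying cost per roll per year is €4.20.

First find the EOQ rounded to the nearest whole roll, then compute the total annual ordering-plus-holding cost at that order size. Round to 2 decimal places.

2DS/H = 2·61,970·54/4.2 = 1,593,514.29
EOQ = √1,593,514.29 ≈ 1,262.34 → Q = 1,262 rolls
Orders/yr = 61,970/1,262 = 49.105; ordering cost = 49.105 × €54 = €2,651.65
Average inventory = 1,262/2 = 631; holding cost = 631 × €4.2 = €2,650.20
Total = €2,651.65 + €2,650.20 = €5,301.85

€5,301.85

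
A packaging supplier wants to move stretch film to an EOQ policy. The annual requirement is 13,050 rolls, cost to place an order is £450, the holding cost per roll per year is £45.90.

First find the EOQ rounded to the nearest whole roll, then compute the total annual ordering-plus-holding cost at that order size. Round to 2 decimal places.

£23,218.43

2DS/H = 2·13,050·450/45.9 = 255,882.35
EOQ = √255,882.35 ≈ 505.85 → Q = 506 rolls
Annual ordering cost = (D/Q)·S = (13,050/506) × 450 = £11,605.73
Annual holding cost  = (Q/2)·H = (506/2) × 45.9 = £11,612.70
Total = £11,605.73 + £11,612.70 = £23,218.43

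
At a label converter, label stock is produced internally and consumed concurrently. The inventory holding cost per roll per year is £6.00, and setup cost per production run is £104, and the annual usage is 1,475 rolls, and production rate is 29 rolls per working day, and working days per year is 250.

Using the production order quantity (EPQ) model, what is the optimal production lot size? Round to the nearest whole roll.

Daily demand d = 1,475/250 = 5.900; p = 29; 1 − d/p = 0.79655
EPQ = √(2DS / (H(1 − d/p)))
    = √(2 × 1,475 × 104 / (6 × 0.79655)) ≈ 253.36

253 rolls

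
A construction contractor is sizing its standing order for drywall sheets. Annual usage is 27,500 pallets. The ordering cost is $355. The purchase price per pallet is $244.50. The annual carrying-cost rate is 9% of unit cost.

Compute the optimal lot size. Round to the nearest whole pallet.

942 pallets

H = i·C = 0.09 × $244.5 = $22.0050 per pallet-year
Q* = √(2·D·S / H) = √(2·27,500·355 / 22.005) = √887,298.3 ≈ 941.97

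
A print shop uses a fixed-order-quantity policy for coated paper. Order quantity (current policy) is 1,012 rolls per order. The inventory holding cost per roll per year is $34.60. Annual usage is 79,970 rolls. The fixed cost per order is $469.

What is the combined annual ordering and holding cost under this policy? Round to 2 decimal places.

Annual ordering cost = (D/Q)·S = (79,970/1,012) × 469 = $37,061.20
Annual holding cost  = (Q/2)·H = (1,012/2) × 34.6 = $17,507.60
Total = $37,061.20 + $17,507.60 = $54,568.80

$54,568.80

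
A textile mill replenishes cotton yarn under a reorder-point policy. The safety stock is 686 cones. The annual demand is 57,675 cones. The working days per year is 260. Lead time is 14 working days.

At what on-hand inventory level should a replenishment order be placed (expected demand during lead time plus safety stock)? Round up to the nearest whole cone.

3,792 cones

Daily demand d = 57,675 / 260 = 221.827 cones/day
Demand during lead time = 221.827 × 14 = 3,105.58
Reorder point = 3,105.58 + 686 = 3,791.58 → round up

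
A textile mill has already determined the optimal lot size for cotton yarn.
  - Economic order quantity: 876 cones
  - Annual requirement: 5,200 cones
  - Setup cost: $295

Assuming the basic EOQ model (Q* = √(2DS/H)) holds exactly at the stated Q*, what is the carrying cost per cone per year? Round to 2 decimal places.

$4.00

Since Q* = (2DS/H)^½, squaring gives Q*²·H = 2DS.
H = 2DS / Q² = 2 × 5,200 × 295 / 876² = 3.9980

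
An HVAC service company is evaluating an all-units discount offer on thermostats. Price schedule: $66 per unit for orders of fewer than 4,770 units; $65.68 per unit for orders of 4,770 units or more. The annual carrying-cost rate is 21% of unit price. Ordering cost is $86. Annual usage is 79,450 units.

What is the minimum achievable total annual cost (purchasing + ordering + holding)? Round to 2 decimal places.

H₁ = 21%×$66 = $13.8600;  H₂ = 21%×$65.68 = $13.7928
EOQ₁ = √(2×79,450×86/13.8600) = 992.95  (< 4,770, feasible at tier 1)
EOQ₂ = √(2×79,450×86/13.7928) = 995.37  (< 4,770 → use Q = 4,770 at tier-2 price)
TC(tier 1 (EOQ₁), Q≈993.0) = $5,257,462.36
TC(tier 2, Q≈4,770.0) = $5,252,604.26
Minimum at tier 2: $5,252,604.26

$5,252,604.26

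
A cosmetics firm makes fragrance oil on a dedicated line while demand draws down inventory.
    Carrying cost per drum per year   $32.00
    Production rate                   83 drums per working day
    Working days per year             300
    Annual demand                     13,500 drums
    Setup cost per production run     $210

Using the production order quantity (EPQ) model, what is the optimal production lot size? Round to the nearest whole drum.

622 drums

d = 13,500/300 = 45.0000 drums/day;  effective holding cost H(1 − d/p) = 32·(1 − 45.0000/83) = 14.65060
Q* = √(2DS / H_eff) = √(2·13,500·210 / 14.65060) ≈ 622.11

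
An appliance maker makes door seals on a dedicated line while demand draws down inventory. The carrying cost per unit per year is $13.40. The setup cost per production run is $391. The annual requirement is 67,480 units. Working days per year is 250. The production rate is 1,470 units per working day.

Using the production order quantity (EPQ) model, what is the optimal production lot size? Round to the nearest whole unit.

d = 67,480/250 = 269.9200 units/day;  effective holding cost H(1 − d/p) = 13.4·(1 − 269.9200/1470) = 10.93950
Q* = √(2DS / H_eff) = √(2·67,480·391 / 10.93950) ≈ 2,196.30

2,196 units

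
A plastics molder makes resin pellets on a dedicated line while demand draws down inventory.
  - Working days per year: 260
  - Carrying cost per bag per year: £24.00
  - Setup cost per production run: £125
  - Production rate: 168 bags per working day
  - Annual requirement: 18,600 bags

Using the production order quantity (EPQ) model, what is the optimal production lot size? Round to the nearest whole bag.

581 bags

d = 18,600/260 = 71.5385 bags/day;  effective holding cost H(1 − d/p) = 24·(1 − 71.5385/168) = 13.78022
Q* = √(2DS / H_eff) = √(2·18,600·125 / 13.78022) ≈ 580.90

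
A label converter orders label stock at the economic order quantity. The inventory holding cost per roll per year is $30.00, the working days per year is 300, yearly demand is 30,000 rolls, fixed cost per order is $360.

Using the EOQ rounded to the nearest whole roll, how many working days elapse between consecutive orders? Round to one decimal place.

8.5 days

2DS/H = 2·30,000·360/30 = 720,000.00
EOQ = √720,000.00 ≈ 848.53 → Q = 849 rolls
T = Q/D × 300 days = 849/30,000 × 300 = 8.490 days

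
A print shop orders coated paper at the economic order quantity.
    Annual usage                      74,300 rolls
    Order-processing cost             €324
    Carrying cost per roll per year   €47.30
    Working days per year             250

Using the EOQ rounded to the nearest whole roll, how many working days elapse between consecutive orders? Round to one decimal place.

2DS/H = 2·74,300·324/47.3 = 1,017,894.29
EOQ = √1,017,894.29 ≈ 1,008.91 → Q = 1,009 rolls
T = Q/D × 250 days = 1,009/74,300 × 250 = 3.395 days

3.4 days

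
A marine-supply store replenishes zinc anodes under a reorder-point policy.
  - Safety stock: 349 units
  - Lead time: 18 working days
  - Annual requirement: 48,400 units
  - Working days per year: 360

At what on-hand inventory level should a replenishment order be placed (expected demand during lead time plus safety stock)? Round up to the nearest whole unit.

Daily demand d = 48,400 / 360 = 134.444 units/day
Demand during lead time = 134.444 × 18 = 2,420.00
Reorder point = 2,420.00 + 349 = 2,769.00 → round up

2,769 units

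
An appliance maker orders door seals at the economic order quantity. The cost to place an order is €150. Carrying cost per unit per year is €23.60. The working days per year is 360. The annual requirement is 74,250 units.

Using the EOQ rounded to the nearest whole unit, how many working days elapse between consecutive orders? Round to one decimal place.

4.7 days

EOQ = √(2DS/H) = √(2 × 74,250 × 150 / 23.6)
    = √(943,855.93) ≈ 971.52 → Q = 972 units
Cycle time = (working days × Q)/D = (360 × 972) / 74,250 = 4.713 days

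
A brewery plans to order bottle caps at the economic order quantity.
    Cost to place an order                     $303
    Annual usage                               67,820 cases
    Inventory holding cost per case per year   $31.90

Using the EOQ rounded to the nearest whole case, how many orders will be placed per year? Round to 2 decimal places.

Q* = √(2·D·S / H) = √(2·67,820·303 / 31.9) = √1,288,367.4 ≈ 1,135.06 → Q = 1,135
N = D/Q = 67,820/1,135 ≈ 59.753 orders/yr

59.75 orders per year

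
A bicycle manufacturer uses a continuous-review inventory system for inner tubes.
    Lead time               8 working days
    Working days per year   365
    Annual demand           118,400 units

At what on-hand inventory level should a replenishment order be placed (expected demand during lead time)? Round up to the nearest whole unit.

Daily demand d = 118,400 / 365 = 324.384 units/day
Demand during lead time = 324.384 × 8 = 2,595.07
Reorder point = 2,595.07 → round up

2,596 units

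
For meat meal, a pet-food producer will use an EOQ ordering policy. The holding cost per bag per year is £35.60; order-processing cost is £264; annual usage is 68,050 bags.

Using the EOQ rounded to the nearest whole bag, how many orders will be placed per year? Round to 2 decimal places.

2DS/H = 2·68,050·264/35.6 = 1,009,280.90
EOQ = √1,009,280.90 ≈ 1,004.63 → Q = 1,005
Orders per year = D/Q = 68,050 / 1,005 = 67.711

67.71 orders per year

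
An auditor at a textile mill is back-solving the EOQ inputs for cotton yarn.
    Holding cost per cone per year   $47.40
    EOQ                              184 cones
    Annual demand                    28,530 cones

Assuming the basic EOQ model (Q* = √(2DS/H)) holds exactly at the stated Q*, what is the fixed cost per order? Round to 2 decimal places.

EOQ relation: Q² = 2DS/H, so rearrange for the unknown.
S = Q²H / (2D) = 184² × 47.4 / (2 × 28,530) = 28.1243

$28.12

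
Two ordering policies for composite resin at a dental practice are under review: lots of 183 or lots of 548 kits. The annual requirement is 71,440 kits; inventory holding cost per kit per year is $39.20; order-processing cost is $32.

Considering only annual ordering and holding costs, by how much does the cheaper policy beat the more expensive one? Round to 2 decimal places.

Annual cost at Q: ordering D·S/Q plus holding Q·H/2.
TC(183) = (71,440/183)×32 + (183/2)×39.2 = $16,079.04
TC(548) = (71,440/548)×32 + (548/2)×39.2 = $14,912.48
Cheaper: Q = 548.  Difference = $1,166.56

$1,166.56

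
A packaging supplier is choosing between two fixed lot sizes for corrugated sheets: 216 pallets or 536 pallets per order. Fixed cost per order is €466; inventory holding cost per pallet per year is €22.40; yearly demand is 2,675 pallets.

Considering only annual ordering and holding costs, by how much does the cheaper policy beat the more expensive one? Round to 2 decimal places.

€138.59

Annual cost at Q: ordering D·S/Q plus holding Q·H/2.
TC(216) = (2,675/216)×466 + (216/2)×22.4 = €8,190.26
TC(536) = (2,675/536)×466 + (536/2)×22.4 = €8,328.85
Lots of 216 are cheaper by €138.59.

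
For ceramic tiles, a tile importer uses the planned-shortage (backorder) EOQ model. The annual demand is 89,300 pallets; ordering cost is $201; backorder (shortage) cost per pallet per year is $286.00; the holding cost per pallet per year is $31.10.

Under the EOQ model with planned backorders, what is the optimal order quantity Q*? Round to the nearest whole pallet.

Q* = √(2DS/H) · √((H + b)/b)
   = √(2 × 89,300 × 201 / 31.1) · √((31.1 + 286) / 286)
   = 1,074.382 × 1.0530 ≈ 1,131.29

1,131 pallets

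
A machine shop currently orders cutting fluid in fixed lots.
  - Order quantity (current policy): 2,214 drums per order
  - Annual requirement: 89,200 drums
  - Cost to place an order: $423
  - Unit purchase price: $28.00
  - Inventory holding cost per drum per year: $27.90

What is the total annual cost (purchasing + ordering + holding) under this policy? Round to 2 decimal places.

Orders/yr = 89,200/2,214 = 40.289; ordering cost = 40.289 × $423 = $17,042.28
Average inventory = 2,214/2 = 1107; holding cost = 1107 × $27.9 = $30,885.30
Purchase cost = D·C = 89,200 × 28 = $2,497,600.00
Total = $17,042.28 + $30,885.30 + $2,497,600.00 = $2,545,527.58

$2,545,527.58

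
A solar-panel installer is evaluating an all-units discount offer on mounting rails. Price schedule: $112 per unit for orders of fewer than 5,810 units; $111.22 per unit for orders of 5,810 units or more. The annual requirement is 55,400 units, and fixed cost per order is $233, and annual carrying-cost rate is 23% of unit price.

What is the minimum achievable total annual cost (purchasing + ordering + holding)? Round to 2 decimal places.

H₁ = 23%×$112 = $25.7600;  H₂ = 23%×$111.22 = $25.5806
EOQ₁ = √(2×55,400×233/25.7600) = 1,001.09  (< 5,810, feasible at tier 1)
EOQ₂ = √(2×55,400×233/25.5806) = 1,004.60  (< 5,810 → use Q = 5,810 at tier-2 price)
TC(tier 1 (EOQ₁), Q≈1,001.1) = $6,230,588.18
TC(tier 2, Q≈5,810.0) = $6,238,121.36
Minimum at tier 1 (EOQ₁): $6,230,588.18

$6,230,588.18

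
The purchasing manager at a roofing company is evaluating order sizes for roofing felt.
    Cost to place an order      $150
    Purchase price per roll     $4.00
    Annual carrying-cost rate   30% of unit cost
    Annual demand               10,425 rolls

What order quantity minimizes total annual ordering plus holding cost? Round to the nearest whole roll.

Carrying cost H = $4 × 30% = $1.2000/roll/yr
EOQ = √(2DS/H) = √(2 × 10,425 × 150 / 1.2)
    = √(2,606,250.00) ≈ 1,614.39

1,614 rolls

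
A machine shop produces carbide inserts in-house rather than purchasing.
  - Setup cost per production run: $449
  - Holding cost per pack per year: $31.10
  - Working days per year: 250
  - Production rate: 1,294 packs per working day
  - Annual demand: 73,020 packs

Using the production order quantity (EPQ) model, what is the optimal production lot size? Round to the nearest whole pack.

1,650 packs

Daily demand d = 73,020/250 = 292.080; p = 1294; 1 − d/p = 0.77428
EPQ = √(2DS / (H(1 − d/p)))
    = √(2 × 73,020 × 449 / (31.1 × 0.77428)) ≈ 1,650.17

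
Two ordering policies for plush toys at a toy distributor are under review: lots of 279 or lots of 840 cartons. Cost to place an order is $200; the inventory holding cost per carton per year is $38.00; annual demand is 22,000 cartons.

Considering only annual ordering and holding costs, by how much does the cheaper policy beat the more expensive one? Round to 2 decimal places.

TC(Q) = (D/Q)S + (Q/2)H
TC(279) = (22,000/279)×200 + (279/2)×38 = $21,071.61
TC(840) = (22,000/840)×200 + (840/2)×38 = $21,198.10
Cheaper: Q = 279.  Difference = $126.49

$126.49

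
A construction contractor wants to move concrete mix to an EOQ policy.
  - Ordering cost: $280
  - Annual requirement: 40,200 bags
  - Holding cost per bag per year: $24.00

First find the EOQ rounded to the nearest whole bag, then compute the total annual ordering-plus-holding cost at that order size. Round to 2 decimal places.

Q* = √(2·D·S / H) = √(2·40,200·280 / 24) = √938,000.0 ≈ 968.50 → Q = 969 bags
Annual ordering cost = (D/Q)·S = (40,200/969) × 280 = $11,616.10
Annual holding cost  = (Q/2)·H = (969/2) × 24 = $11,628.00
Total = $11,616.10 + $11,628.00 = $23,244.10

$23,244.10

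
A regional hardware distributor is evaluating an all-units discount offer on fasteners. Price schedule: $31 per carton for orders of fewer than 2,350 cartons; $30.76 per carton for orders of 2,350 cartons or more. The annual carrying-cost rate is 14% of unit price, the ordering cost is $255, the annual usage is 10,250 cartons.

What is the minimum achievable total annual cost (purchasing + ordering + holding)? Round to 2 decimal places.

$321,462.25

H₁ = 14%×$31 = $4.3400;  H₂ = 14%×$30.76 = $4.3064
EOQ₁ = √(2×10,250×255/4.3400) = 1,097.49  (< 2,350, feasible at tier 1)
EOQ₂ = √(2×10,250×255/4.3064) = 1,101.77  (< 2,350 → use Q = 2,350 at tier-2 price)
TC(tier 1 (EOQ₁), Q≈1,097.5) = $322,513.12
TC(tier 2, Q≈2,350.0) = $321,462.25
Minimum at tier 2: $321,462.25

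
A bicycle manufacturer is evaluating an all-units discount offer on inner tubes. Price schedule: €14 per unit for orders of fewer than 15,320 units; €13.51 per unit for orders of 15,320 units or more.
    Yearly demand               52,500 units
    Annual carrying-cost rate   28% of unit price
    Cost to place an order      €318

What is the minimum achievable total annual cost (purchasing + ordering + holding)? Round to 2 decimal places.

H₁ = 28%×€14 = €3.9200;  H₂ = 28%×€13.51 = €3.7828
EOQ₁ = √(2×52,500×318/3.9200) = 2,918.54  (< 15,320, feasible at tier 1)
EOQ₂ = √(2×52,500×318/3.7828) = 2,970.99  (< 15,320 → use Q = 15,320 at tier-2 price)
TC(tier 1 (EOQ₁), Q≈2,918.5) = €746,440.66
TC(tier 2, Q≈15,320.0) = €739,341.00
Minimum at tier 2: €739,341.00

€739,341.00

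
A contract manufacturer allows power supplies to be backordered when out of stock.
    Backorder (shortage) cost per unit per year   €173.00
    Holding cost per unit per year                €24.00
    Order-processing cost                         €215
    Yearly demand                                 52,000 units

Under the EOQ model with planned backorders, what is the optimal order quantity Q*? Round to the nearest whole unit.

1,030 units

Basic EOQ = √(2·52,000·215/24) = 965.229
Backorder adjustment √((H+b)/b) = √((24+173)/173) = 1.0671
Q* = 965.229 × 1.0671 ≈ 1,030.01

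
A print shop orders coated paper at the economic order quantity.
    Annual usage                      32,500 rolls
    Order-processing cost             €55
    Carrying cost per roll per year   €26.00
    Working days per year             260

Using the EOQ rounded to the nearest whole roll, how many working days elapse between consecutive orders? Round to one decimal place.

2DS/H = 2·32,500·55/26 = 137,500.00
EOQ = √137,500.00 ≈ 370.81 → Q = 371 rolls
T = Q/D × 260 days = 371/32,500 × 260 = 2.968 days

3.0 days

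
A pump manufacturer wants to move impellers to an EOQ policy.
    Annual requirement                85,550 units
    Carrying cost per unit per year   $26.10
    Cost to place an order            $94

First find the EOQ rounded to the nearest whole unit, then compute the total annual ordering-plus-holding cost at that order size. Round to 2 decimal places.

$20,488.45

2DS/H = 2·85,550·94/26.1 = 616,222.22
EOQ = √616,222.22 ≈ 785.00 → Q = 785 units
Annual ordering cost = (D/Q)·S = (85,550/785) × 94 = $10,244.20
Annual holding cost  = (Q/2)·H = (785/2) × 26.1 = $10,244.25
Total = $10,244.20 + $10,244.25 = $20,488.45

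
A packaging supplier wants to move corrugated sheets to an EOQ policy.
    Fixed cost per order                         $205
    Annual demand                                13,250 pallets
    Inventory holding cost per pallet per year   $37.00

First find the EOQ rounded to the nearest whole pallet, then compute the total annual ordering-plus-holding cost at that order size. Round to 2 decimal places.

$14,177.54

Optimal lot size Q* = (2 × 13,250 × $205 / $37)^½ ≈ 383.18 → Q = 383 pallets
Annual ordering cost = (D/Q)·S = (13,250/383) × 205 = $7,092.04
Annual holding cost  = (Q/2)·H = (383/2) × 37 = $7,085.50
Total = $7,092.04 + $7,085.50 = $14,177.54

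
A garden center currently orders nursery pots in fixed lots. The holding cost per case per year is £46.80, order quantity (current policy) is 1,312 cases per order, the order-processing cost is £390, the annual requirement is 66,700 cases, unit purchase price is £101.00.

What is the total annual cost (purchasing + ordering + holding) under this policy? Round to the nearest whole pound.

Ordering: D/Q × S = 66,700/1,312 × £390 = £19,826.98
Holding:  Q/2 × H = 1,312/2 × £46.8 = £30,700.80
Purchase cost = D·C = 66,700 × 101 = £6,736,700.00
Total = £19,826.98 + £30,700.80 + £6,736,700.00 = £6,787,227.78

£6,787,228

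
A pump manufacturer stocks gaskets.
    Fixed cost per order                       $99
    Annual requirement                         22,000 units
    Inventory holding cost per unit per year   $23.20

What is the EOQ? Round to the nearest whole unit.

Optimal lot size Q* = (2 × 22,000 × $99 / $23.2)^½ ≈ 433.31

433 units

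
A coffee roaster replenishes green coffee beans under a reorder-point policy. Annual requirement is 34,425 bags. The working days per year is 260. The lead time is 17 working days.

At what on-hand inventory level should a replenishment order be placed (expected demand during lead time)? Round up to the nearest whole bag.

2,251 bags

Daily demand d = 34,425 / 260 = 132.404 bags/day
Demand during lead time = 132.404 × 17 = 2,250.87
Reorder point = 2,250.87 → round up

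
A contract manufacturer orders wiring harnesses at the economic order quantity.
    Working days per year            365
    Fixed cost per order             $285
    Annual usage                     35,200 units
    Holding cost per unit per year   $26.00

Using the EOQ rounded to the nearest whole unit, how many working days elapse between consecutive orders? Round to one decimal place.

Optimal lot size Q* = (2 × 35,200 × $285 / $26)^½ ≈ 878.46 → Q = 878 units
Cycle time = (working days × Q)/D = (365 × 878) / 35,200 = 9.104 days

9.1 days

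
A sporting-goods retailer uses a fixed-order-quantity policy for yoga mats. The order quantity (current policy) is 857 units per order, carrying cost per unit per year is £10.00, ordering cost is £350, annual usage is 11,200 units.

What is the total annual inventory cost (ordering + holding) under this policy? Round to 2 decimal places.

£8,859.10

Ordering: D/Q × S = 11,200/857 × £350 = £4,574.10
Holding:  Q/2 × H = 857/2 × £10 = £4,285.00
Total = £4,574.10 + £4,285.00 = £8,859.10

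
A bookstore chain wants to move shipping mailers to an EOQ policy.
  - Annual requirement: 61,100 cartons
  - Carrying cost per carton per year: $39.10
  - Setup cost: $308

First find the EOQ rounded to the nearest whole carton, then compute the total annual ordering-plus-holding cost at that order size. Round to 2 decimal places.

$38,361.83

EOQ = √(2DS/H) = √(2 × 61,100 × 308 / 39.1)
    = √(962,598.47) ≈ 981.12 → Q = 981 cartons
Annual ordering cost = (D/Q)·S = (61,100/981) × 308 = $19,183.28
Annual holding cost  = (Q/2)·H = (981/2) × 39.1 = $19,178.55
Total = $19,183.28 + $19,178.55 = $38,361.83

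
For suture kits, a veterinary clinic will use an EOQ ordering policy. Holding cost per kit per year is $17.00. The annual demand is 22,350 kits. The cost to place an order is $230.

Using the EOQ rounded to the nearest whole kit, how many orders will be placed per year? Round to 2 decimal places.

EOQ = √(2DS/H) = √(2 × 22,350 × 230 / 17)
    = √(604,764.71) ≈ 777.67 → Q = 778
N = D/Q = 22,350/778 ≈ 28.728 orders/yr

28.73 orders per year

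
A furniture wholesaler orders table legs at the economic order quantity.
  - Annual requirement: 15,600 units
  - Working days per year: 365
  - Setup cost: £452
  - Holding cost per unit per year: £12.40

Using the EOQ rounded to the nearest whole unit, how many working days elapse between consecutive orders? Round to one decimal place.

2DS/H = 2·15,600·452/12.4 = 1,137,290.32
EOQ = √1,137,290.32 ≈ 1,066.44 → Q = 1,066 units
T = Q/D × 365 days = 1,066/15,600 × 365 = 24.942 days

24.9 days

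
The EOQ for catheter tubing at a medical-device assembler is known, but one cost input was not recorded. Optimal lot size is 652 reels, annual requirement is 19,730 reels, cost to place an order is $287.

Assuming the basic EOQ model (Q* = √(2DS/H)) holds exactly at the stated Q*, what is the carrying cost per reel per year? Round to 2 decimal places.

Since Q* = (2DS/H)^½, squaring gives Q*²·H = 2DS.
H = 2DS / Q² = 2 × 19,730 × 287 / 652² = 26.6406

$26.64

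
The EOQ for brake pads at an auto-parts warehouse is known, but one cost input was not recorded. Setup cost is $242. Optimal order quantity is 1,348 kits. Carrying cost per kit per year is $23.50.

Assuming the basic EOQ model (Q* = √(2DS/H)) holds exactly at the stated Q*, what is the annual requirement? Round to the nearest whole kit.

88,227 kits per year

From Q* = √(2DS/H) ⇒ Q*² = 2DS/H.
D = Q²H / (2S) = 1,348² × 23.5 / (2 × 242) = 88,227.16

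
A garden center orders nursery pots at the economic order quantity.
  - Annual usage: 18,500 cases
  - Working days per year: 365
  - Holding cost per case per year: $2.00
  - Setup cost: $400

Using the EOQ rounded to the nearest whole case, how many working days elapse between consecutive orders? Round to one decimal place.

53.7 days

Q* = √(2·D·S / H) = √(2·18,500·400 / 2) = √7,400,000.0 ≈ 2,720.29 → Q = 2,720 cases
Cycle time = (working days × Q)/D = (365 × 2,720) / 18,500 = 53.665 days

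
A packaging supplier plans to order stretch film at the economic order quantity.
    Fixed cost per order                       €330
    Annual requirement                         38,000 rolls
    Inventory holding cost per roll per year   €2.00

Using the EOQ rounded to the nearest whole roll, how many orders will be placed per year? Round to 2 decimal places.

Q* = √(2·D·S / H) = √(2·38,000·330 / 2) = √12,540,000.0 ≈ 3,541.19 → Q = 3,541
N = D/Q = 38,000/3,541 ≈ 10.731 orders/yr

10.73 orders per year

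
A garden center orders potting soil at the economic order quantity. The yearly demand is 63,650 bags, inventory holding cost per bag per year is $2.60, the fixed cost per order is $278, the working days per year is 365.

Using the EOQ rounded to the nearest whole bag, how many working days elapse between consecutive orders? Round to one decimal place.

EOQ = √(2DS/H) = √(2 × 63,650 × 278 / 2.6)
    = √(13,611,307.69) ≈ 3,689.35 → Q = 3,689 bags
Cycle time = (working days × Q)/D = (365 × 3,689) / 63,650 = 21.155 days

21.2 days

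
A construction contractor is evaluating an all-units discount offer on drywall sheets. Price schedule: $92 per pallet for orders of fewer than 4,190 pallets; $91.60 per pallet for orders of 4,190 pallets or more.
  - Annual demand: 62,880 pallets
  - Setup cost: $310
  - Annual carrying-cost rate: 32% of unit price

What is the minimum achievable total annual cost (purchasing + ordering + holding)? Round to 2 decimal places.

$5,818,838.25

H₁ = 32%×$92 = $29.4400;  H₂ = 32%×$91.60 = $29.3120
EOQ₁ = √(2×62,880×310/29.4400) = 1,150.76  (< 4,190, feasible at tier 1)
EOQ₂ = √(2×62,880×310/29.3120) = 1,153.27  (< 4,190 → use Q = 4,190 at tier-2 price)
TC(tier 1 (EOQ₁), Q≈1,150.8) = $5,818,838.25
TC(tier 2, Q≈4,190.0) = $5,825,868.86
Minimum at tier 1 (EOQ₁): $5,818,838.25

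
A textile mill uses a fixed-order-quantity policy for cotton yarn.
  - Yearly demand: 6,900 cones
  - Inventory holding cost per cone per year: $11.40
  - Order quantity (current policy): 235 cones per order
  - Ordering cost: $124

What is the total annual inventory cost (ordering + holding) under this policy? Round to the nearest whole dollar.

Ordering: D/Q × S = 6,900/235 × $124 = $3,640.85
Holding:  Q/2 × H = 235/2 × $11.4 = $1,339.50
Total = $3,640.85 + $1,339.50 = $4,980.35

$4,980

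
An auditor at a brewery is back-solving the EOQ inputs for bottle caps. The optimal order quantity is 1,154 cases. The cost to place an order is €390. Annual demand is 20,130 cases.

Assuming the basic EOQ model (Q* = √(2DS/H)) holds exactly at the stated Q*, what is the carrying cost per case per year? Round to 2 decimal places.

From Q* = √(2DS/H) ⇒ Q*² = 2DS/H.
H = 2DS / Q² = 2 × 20,130 × 390 / 1,154² = 11.7904

€11.79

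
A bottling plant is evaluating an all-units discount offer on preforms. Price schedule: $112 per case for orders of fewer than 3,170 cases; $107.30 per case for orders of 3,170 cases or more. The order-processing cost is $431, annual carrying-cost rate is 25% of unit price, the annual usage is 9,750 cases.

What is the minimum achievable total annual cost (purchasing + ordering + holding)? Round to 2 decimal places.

H₁ = 25%×$112 = $28.0000;  H₂ = 25%×$107.30 = $26.8250
EOQ₁ = √(2×9,750×431/28.0000) = 547.87  (< 3,170, feasible at tier 1)
EOQ₂ = √(2×9,750×431/26.8250) = 559.74  (< 3,170 → use Q = 3,170 at tier-2 price)
TC(tier 1 (EOQ₁), Q≈547.9) = $1,107,340.34
TC(tier 2, Q≈3,170.0) = $1,090,018.26
Minimum at tier 2: $1,090,018.26

$1,090,018.26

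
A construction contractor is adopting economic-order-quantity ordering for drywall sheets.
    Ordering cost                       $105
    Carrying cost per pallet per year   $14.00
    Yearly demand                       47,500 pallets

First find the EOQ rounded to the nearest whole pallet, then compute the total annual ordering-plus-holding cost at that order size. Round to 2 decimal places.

$11,817.36

2DS/H = 2·47,500·105/14 = 712,500.00
EOQ = √712,500.00 ≈ 844.10 → Q = 844 pallets
Ordering: D/Q × S = 47,500/844 × $105 = $5,909.36
Holding:  Q/2 × H = 844/2 × $14 = $5,908.00
Total = $5,909.36 + $5,908.00 = $11,817.36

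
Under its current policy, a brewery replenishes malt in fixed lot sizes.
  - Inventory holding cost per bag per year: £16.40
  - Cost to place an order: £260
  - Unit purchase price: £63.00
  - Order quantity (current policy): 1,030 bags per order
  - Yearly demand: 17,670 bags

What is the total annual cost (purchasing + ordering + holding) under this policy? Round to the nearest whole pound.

Orders/yr = 17,670/1,030 = 17.155; ordering cost = 17.155 × £260 = £4,460.39
Average inventory = 1,030/2 = 515; holding cost = 515 × £16.4 = £8,446.00
Purchase cost = D·C = 17,670 × 63 = £1,113,210.00
Total = £4,460.39 + £8,446.00 + £1,113,210.00 = £1,126,116.39

£1,126,116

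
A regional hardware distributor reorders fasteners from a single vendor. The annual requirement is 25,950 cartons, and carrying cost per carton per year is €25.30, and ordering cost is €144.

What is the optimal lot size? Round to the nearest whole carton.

544 cartons

EOQ = √(2DS/H) = √(2 × 25,950 × 144 / 25.3)
    = √(295,399.21) ≈ 543.51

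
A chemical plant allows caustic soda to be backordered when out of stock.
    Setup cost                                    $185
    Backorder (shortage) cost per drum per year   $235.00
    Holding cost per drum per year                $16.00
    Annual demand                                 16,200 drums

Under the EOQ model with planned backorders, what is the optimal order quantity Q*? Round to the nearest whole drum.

633 drums

Q* = √(2DS/H) · √((H + b)/b)
   = √(2 × 16,200 × 185 / 16) · √((16 + 235) / 235)
   = 612.066 × 1.0335 ≈ 632.56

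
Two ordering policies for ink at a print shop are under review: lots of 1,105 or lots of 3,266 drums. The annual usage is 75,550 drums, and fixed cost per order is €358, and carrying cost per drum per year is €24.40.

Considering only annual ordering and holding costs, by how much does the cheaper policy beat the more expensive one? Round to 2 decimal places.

Annual cost at Q: ordering D·S/Q plus holding Q·H/2.
TC(1,105) = (75,550/1,105)×358 + (1,105/2)×24.4 = €37,957.83
TC(3,266) = (75,550/3,266)×358 + (3,266/2)×24.4 = €48,126.55
Lots of 1,105 are cheaper by €10,168.72.

€10,168.72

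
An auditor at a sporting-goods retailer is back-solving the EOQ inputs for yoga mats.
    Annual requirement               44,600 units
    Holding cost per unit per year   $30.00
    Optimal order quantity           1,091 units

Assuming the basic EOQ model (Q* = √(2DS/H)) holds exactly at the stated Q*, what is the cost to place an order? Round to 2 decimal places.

$400.32

EOQ relation: Q² = 2DS/H, so rearrange for the unknown.
S = Q²H / (2D) = 1,091² × 30 / (2 × 44,600) = 400.3187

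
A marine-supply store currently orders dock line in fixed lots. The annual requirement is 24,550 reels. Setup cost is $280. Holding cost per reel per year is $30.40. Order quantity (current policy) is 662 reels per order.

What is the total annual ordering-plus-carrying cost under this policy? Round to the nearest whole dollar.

Ordering: D/Q × S = 24,550/662 × $280 = $10,383.69
Holding:  Q/2 × H = 662/2 × $30.4 = $10,062.40
Total = $10,383.69 + $10,062.40 = $20,446.09

$20,446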